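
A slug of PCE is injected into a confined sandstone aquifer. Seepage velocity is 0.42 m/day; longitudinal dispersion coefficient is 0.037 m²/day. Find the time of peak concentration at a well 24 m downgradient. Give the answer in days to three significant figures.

56.9 days

For the 1D instantaneous-source solution, setting ∂C/∂t = 0 at fixed x gives v²t² + 2Dt − x² = 0, so t = (√(D² + v²x²) − D)/v².
√(D² + v²x²) = √(0.037² + 0.42² × 24²) = 10.08; v² = 0.1764.
t = (10.08 − 0.037)/0.1764 = 56.9 days (vs. the pure-advection estimate x/v = 57.1 d).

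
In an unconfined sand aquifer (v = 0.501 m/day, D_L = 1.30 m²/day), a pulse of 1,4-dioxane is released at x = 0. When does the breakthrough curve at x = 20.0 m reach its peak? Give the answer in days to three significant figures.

35.1 days

For the 1D instantaneous-source solution, setting ∂C/∂t = 0 at fixed x gives v²t² + 2Dt − x² = 0, so t = (√(D² + v²x²) − D)/v².
√(D² + v²x²) = √(1.30² + 0.501² × 20.0²) = 10.10; v² = 0.251001.
t = (10.10 − 1.30)/0.251001 = 35.1 days (vs. the pure-advection estimate x/v = 39.9 d).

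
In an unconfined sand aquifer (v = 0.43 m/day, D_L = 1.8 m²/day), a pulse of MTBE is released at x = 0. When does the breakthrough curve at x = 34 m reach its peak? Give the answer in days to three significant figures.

For the 1D instantaneous-source solution, setting ∂C/∂t = 0 at fixed x gives v²t² + 2Dt − x² = 0, so t = (√(D² + v²x²) − D)/v².
√(D² + v²x²) = √(1.8² + 0.43² × 34²) = 14.73; v² = 0.1849.
t = (14.73 − 1.8)/0.1849 = 69.9 days (vs. the pure-advection estimate x/v = 79.1 d).

69.9 days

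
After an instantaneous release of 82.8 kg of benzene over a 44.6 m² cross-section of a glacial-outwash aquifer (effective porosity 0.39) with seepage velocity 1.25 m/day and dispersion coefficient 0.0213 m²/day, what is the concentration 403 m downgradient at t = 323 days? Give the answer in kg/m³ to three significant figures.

For an instantaneous plane source, C(x,t) = M/(n_e·A·√(4πDt)) · exp(−(x−vt)²/(4Dt)), with n_e·A the pore (flow) area.
Plume center vt = 1.25 × 323 = 403.75 m, so the well at 403 m is 0.75 m upgradient of the peak.
√(4πDt) = 9.298 m, giving peak height M/(n_e·A·√(4πDt)) = 82.8/(0.39 × 44.6 × 9.298) = 0.5120 kg/m³.
(x−vt)²/(4Dt) = (-0.75)²/(4 × 0.0213 × 323) = 0.02044; exp(−0.02044) = 0.9798.
C = 0.5120 × 0.9798 = 0.502 kg/m³.

0.502 kg/m³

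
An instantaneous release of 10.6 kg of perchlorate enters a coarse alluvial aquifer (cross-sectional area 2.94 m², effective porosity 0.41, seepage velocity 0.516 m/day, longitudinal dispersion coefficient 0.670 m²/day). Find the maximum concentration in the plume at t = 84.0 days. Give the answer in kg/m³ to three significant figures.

The peak of an instantaneous 1D plume sits at x = vt; there the Gaussian factor is 1 and C_max = M/(n_e·A·√(4πDt)), where n_e·A is the pore area the mass is dissolved in.
√(4πDt) = √(4π × 0.670 × 84.0) = 26.59 m, so C_max = 10.6/(0.41 × 2.94 × 26.59) = 0.331 kg/m³.

0.331 kg/m³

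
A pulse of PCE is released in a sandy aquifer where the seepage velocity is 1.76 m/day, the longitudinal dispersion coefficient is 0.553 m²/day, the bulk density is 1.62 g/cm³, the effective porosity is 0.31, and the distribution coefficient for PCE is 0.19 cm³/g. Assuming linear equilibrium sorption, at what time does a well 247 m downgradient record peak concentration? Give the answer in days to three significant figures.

Retardation factor R = 1 + ρ_b·K_d/n = 1 + 1.62 × 0.19/0.31 = 1.993.
Sorption retards both mechanisms: v_R = v/R = 0.8831 m/day, D_R = D/R = 0.2775 m²/day.
Peak time from v_R²t² + 2D_R t − x² = 0: t = (√(D_R² + v_R²x²) − D_R)/v_R².
√(D_R² + v_R²x²) = √(0.2775² + 0.8831² × 247²) = 218.1; v_R² = 0.7799.
t = (218.1 − 0.2775)/0.7799 = 279 days.

279 days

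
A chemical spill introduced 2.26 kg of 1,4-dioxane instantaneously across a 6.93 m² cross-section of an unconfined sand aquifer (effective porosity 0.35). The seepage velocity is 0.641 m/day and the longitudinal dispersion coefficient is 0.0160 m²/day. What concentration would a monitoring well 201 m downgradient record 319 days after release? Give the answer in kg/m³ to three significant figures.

For an instantaneous plane source, C(x,t) = M/(n_e·A·√(4πDt)) · exp(−(x−vt)²/(4Dt)), with n_e·A the pore (flow) area.
Plume center vt = 0.641 × 319 = 204.479 m, so the well at 201 m is 3.479 m upgradient of the peak.
√(4πDt) = 8.009 m, giving peak height M/(n_e·A·√(4πDt)) = 2.26/(0.35 × 6.93 × 8.009) = 0.1163 kg/m³.
(x−vt)²/(4Dt) = (-3.479)²/(4 × 0.0160 × 319) = 0.5928; exp(−0.5928) = 0.5528.
C = 0.1163 × 0.5528 = 0.0643 kg/m³.

0.0643 kg/m³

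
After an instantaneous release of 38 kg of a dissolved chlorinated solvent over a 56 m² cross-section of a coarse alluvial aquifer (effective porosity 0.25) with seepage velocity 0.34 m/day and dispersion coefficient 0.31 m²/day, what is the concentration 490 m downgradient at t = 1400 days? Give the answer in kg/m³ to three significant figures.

0.0328 kg/m³

For an instantaneous plane source, C(x,t) = M/(n_e·A·√(4πDt)) · exp(−(x−vt)²/(4Dt)), with n_e·A the pore (flow) area.
Plume center vt = 0.34 × 1400 = 476 m, so the well at 490 m is 14 m downgradient of the peak.
√(4πDt) = 73.85 m, giving peak height M/(n_e·A·√(4πDt)) = 38/(0.25 × 56 × 73.85) = 0.03675 kg/m³.
(x−vt)²/(4Dt) = (14)²/(4 × 0.31 × 1400) = 0.1129; exp(−0.1129) = 0.8932.
C = 0.03675 × 0.8932 = 0.0328 kg/m³.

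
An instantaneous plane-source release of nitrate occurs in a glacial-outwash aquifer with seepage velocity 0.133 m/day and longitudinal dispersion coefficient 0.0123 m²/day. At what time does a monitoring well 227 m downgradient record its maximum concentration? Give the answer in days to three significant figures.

For the 1D instantaneous-source solution, setting ∂C/∂t = 0 at fixed x gives v²t² + 2Dt − x² = 0, so t = (√(D² + v²x²) − D)/v².
√(D² + v²x²) = √(0.0123² + 0.133² × 227²) = 30.19; v² = 0.017689.
t = (30.19 − 0.0123)/0.017689 = 1710 days (vs. the pure-advection estimate x/v = 1710 d).

1710 days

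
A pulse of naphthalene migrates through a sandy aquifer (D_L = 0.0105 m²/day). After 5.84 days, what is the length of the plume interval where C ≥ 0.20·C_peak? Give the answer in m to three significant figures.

The plume is Gaussian with σ = √(2Dt) = √(2 × 0.0105 × 5.84) = 0.3502 m.
C/C_peak = exp(−Δx²/(2σ²)) = 0.20 ⇒ Δx = σ·√(−2 ln 0.20) = 0.3502 × 1.794 = 0.6283 m.
Width = 2Δx = 1.26 m.

1.26 m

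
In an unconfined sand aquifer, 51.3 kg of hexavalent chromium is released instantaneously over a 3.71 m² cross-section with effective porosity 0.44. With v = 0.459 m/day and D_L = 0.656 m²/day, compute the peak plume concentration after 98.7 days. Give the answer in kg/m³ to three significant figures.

1.10 kg/m³

The peak of an instantaneous 1D plume sits at x = vt; there the Gaussian factor is 1 and C_max = M/(n_e·A·√(4πDt)), where n_e·A is the pore area the mass is dissolved in.
√(4πDt) = √(4π × 0.656 × 98.7) = 28.52 m, so C_max = 51.3/(0.44 × 3.71 × 28.52) = 1.10 kg/m³.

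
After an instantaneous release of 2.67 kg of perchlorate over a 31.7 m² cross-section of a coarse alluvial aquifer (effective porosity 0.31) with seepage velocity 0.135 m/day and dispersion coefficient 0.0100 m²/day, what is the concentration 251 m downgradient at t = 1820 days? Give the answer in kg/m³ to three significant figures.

0.0122 kg/m³

For an instantaneous plane source, C(x,t) = M/(n_e·A·√(4πDt)) · exp(−(x−vt)²/(4Dt)), with n_e·A the pore (flow) area.
Plume center vt = 0.135 × 1820 = 245.7 m, so the well at 251 m is 5.3 m downgradient of the peak.
√(4πDt) = 15.12 m, giving peak height M/(n_e·A·√(4πDt)) = 2.67/(0.31 × 31.7 × 15.12) = 0.01797 kg/m³.
(x−vt)²/(4Dt) = (5.3)²/(4 × 0.0100 × 1820) = 0.3859; exp(−0.3859) = 0.6798.
C = 0.01797 × 0.6798 = 0.0122 kg/m³.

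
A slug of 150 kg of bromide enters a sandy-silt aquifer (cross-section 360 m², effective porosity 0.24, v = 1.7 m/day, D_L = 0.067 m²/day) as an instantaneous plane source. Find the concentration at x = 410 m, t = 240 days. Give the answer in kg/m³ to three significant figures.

For an instantaneous plane source, C(x,t) = M/(n_e·A·√(4πDt)) · exp(−(x−vt)²/(4Dt)), with n_e·A the pore (flow) area.
Plume center vt = 1.7 × 240 = 408 m, so the well at 410 m is 2 m downgradient of the peak.
√(4πDt) = 14.22 m, giving peak height M/(n_e·A·√(4πDt)) = 150/(0.24 × 360 × 14.22) = 0.1221 kg/m³.
(x−vt)²/(4Dt) = (2)²/(4 × 0.067 × 240) = 0.06219; exp(−0.06219) = 0.9397.
C = 0.1221 × 0.9397 = 0.115 kg/m³.

0.115 kg/m³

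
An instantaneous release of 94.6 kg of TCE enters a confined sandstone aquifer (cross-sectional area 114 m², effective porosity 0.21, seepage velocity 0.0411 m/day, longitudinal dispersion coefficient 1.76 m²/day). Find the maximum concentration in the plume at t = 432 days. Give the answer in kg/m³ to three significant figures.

The peak of an instantaneous 1D plume sits at x = vt; there the Gaussian factor is 1 and C_max = M/(n_e·A·√(4πDt)), where n_e·A is the pore area the mass is dissolved in.
√(4πDt) = √(4π × 1.76 × 432) = 97.75 m, so C_max = 94.6/(0.21 × 114 × 97.75) = 0.0404 kg/m³.

0.0404 kg/m³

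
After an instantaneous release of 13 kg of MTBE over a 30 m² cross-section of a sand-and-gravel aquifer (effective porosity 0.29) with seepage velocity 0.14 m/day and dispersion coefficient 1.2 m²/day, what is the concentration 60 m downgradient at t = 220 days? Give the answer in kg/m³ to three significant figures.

0.0116 kg/m³

For an instantaneous plane source, C(x,t) = M/(n_e·A·√(4πDt)) · exp(−(x−vt)²/(4Dt)), with n_e·A the pore (flow) area.
Plume center vt = 0.14 × 220 = 30.8 m, so the well at 60 m is 29.2 m downgradient of the peak.
√(4πDt) = 57.60 m, giving peak height M/(n_e·A·√(4πDt)) = 13/(0.29 × 30 × 57.60) = 0.02594 kg/m³.
(x−vt)²/(4Dt) = (29.2)²/(4 × 1.2 × 220) = 0.8074; exp(−0.8074) = 0.4460.
C = 0.02594 × 0.4460 = 0.0116 kg/m³.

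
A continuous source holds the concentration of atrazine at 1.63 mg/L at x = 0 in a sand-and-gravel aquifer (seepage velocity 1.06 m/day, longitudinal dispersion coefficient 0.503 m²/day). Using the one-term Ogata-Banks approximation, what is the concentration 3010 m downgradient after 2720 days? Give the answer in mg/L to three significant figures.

For a continuous step input, C/C₀ ≈ ½·erfc((x−vt)/(2√(Dt))).
vt = 1.06 × 2720 = 2883.2 m and 2√(Dt) = 2√(0.503 × 2720) = 73.98 m.
Argument (x−vt)/(2√(Dt)) = (3010 − 2883.2)/73.98 = 1.714; ½·erfc(1.714) = 0.007676.
C = 1.63 × 0.007676 = 0.0125 mg/L.

0.0125 mg/L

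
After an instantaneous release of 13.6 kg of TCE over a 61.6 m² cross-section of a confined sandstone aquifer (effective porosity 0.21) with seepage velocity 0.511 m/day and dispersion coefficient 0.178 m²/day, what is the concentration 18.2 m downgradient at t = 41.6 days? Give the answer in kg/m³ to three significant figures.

0.0795 kg/m³

For an instantaneous plane source, C(x,t) = M/(n_e·A·√(4πDt)) · exp(−(x−vt)²/(4Dt)), with n_e·A the pore (flow) area.
Plume center vt = 0.511 × 41.6 = 21.2576 m, so the well at 18.2 m is 3.0576 m upgradient of the peak.
√(4πDt) = 9.646 m, giving peak height M/(n_e·A·√(4πDt)) = 13.6/(0.21 × 61.6 × 9.646) = 0.1090 kg/m³.
(x−vt)²/(4Dt) = (-3.0576)²/(4 × 0.178 × 41.6) = 0.3156; exp(−0.3156) = 0.7294.
C = 0.1090 × 0.7294 = 0.0795 kg/m³.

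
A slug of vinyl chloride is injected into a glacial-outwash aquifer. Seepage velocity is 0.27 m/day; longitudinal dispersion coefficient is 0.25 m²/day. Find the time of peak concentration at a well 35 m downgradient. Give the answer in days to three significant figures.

For the 1D instantaneous-source solution, setting ∂C/∂t = 0 at fixed x gives v²t² + 2Dt − x² = 0, so t = (√(D² + v²x²) − D)/v².
√(D² + v²x²) = √(0.25² + 0.27² × 35²) = 9.453; v² = 0.0729.
t = (9.453 − 0.25)/0.0729 = 126 days (vs. the pure-advection estimate x/v = 130 d).

126 days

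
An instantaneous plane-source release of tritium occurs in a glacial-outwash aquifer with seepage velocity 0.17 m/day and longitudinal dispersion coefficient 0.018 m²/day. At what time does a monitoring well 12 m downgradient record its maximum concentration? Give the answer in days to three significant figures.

For the 1D instantaneous-source solution, setting ∂C/∂t = 0 at fixed x gives v²t² + 2Dt − x² = 0, so t = (√(D² + v²x²) − D)/v².
√(D² + v²x²) = √(0.018² + 0.17² × 12²) = 2.040; v² = 0.0289.
t = (2.040 − 0.018)/0.0289 = 70.0 days (vs. the pure-advection estimate x/v = 70.6 d).

70.0 days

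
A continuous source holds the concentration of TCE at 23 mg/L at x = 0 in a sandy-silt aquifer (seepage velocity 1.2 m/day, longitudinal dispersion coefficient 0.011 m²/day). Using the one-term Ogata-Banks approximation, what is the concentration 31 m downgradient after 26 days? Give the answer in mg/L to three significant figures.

For a continuous step input, C/C₀ ≈ ½·erfc((x−vt)/(2√(Dt))).
vt = 1.2 × 26 = 31.2 m and 2√(Dt) = 2√(0.011 × 26) = 1.070 m.
Argument (x−vt)/(2√(Dt)) = (31 − 31.2)/1.070 = -0.1869; ½·erfc(-0.1869) = 0.6042.
C = 23 × 0.6042 = 13.9 mg/L.

13.9 mg/L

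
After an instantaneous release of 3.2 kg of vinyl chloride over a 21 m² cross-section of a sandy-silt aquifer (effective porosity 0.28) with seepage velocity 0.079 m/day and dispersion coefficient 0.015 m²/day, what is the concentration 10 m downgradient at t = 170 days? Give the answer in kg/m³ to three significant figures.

0.0303 kg/m³

For an instantaneous plane source, C(x,t) = M/(n_e·A·√(4πDt)) · exp(−(x−vt)²/(4Dt)), with n_e·A the pore (flow) area.
Plume center vt = 0.079 × 170 = 13.43 m, so the well at 10 m is 3.43 m upgradient of the peak.
√(4πDt) = 5.661 m, giving peak height M/(n_e·A·√(4πDt)) = 3.2/(0.28 × 21 × 5.661) = 0.09613 kg/m³.
(x−vt)²/(4Dt) = (-3.43)²/(4 × 0.015 × 170) = 1.153; exp(−1.153) = 0.3157.
C = 0.09613 × 0.3157 = 0.0303 kg/m³.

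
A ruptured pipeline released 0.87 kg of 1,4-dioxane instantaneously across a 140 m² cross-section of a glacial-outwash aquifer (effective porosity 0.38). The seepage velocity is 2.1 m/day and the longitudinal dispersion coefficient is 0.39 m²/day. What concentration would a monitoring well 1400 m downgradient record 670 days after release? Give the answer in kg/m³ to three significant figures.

For an instantaneous plane source, C(x,t) = M/(n_e·A·√(4πDt)) · exp(−(x−vt)²/(4Dt)), with n_e·A the pore (flow) area.
Plume center vt = 2.1 × 670 = 1407 m, so the well at 1400 m is 7 m upgradient of the peak.
√(4πDt) = 57.30 m, giving peak height M/(n_e·A·√(4πDt)) = 0.87/(0.38 × 140 × 57.30) = 0.0002854 kg/m³.
(x−vt)²/(4Dt) = (-7)²/(4 × 0.39 × 670) = 0.04688; exp(−0.04688) = 0.9542.
C = 0.0002854 × 0.9542 = 0.000272 kg/m³.

0.000272 kg/m³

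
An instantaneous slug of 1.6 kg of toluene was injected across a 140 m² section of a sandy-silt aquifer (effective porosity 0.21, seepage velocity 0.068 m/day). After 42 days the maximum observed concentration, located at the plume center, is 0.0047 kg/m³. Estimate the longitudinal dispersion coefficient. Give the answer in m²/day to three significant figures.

At the plume center C_max = M/(n_e·A·√(4πDt)), so D = M²/(4πt·(n_e·A·C_max)²).
n_e·A·C_max = 0.21 × 140 × 0.0047 = 0.1382 kg/m.
D = 1.6²/(4π × 42 × 0.1382²) = 0.254 m²/day.

0.254 m²/day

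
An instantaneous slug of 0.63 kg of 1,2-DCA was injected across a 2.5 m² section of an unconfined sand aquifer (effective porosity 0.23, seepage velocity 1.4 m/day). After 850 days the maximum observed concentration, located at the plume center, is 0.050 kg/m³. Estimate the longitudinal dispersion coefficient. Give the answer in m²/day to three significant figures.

At the plume center C_max = M/(n_e·A·√(4πDt)), so D = M²/(4πt·(n_e·A·C_max)²).
n_e·A·C_max = 0.23 × 2.5 × 0.050 = 0.02875 kg/m.
D = 0.63²/(4π × 850 × 0.02875²) = 0.0450 m²/day.

0.0450 m²/day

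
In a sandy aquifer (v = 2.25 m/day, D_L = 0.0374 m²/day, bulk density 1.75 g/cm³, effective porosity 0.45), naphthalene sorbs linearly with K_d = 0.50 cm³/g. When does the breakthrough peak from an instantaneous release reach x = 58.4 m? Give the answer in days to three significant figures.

76.4 days

Retardation factor R = 1 + ρ_b·K_d/n = 1 + 1.75 × 0.50/0.45 = 2.944.
Sorption retards both mechanisms: v_R = v/R = 0.7643 m/day, D_R = D/R = 0.01270 m²/day.
Peak time from v_R²t² + 2D_R t − x² = 0: t = (√(D_R² + v_R²x²) − D_R)/v_R².
√(D_R² + v_R²x²) = √(0.01270² + 0.7643² × 58.4²) = 44.64; v_R² = 0.5842.
t = (44.64 − 0.01270)/0.5842 = 76.4 days.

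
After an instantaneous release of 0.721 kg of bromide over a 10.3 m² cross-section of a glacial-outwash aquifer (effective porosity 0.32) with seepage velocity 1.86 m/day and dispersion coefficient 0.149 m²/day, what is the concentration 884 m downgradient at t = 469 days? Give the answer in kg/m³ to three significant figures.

For an instantaneous plane source, C(x,t) = M/(n_e·A·√(4πDt)) · exp(−(x−vt)²/(4Dt)), with n_e·A the pore (flow) area.
Plume center vt = 1.86 × 469 = 872.34 m, so the well at 884 m is 11.66 m downgradient of the peak.
√(4πDt) = 29.63 m, giving peak height M/(n_e·A·√(4πDt)) = 0.721/(0.32 × 10.3 × 29.63) = 0.007383 kg/m³.
(x−vt)²/(4Dt) = (11.66)²/(4 × 0.149 × 469) = 0.4864; exp(−0.4864) = 0.6148.
C = 0.007383 × 0.6148 = 0.00454 kg/m³.

0.00454 kg/m³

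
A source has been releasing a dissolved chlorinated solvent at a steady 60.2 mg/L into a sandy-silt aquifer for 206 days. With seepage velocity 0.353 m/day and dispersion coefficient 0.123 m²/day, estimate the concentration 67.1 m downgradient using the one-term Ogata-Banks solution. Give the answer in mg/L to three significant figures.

47.3 mg/L

For a continuous step input, C/C₀ ≈ ½·erfc((x−vt)/(2√(Dt))).
vt = 0.353 × 206 = 72.718 m and 2√(Dt) = 2√(0.123 × 206) = 10.07 m.
Argument (x−vt)/(2√(Dt)) = (67.1 − 72.718)/10.07 = -0.5579; ½·erfc(-0.5579) = 0.7849.
C = 60.2 × 0.7849 = 47.3 mg/L.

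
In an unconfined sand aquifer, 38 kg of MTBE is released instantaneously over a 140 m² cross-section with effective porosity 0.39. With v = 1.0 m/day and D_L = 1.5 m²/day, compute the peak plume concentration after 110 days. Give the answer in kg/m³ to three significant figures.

The peak of an instantaneous 1D plume sits at x = vt; there the Gaussian factor is 1 and C_max = M/(n_e·A·√(4πDt)), where n_e·A is the pore area the mass is dissolved in.
√(4πDt) = √(4π × 1.5 × 110) = 45.54 m, so C_max = 38/(0.39 × 140 × 45.54) = 0.0153 kg/m³.

0.0153 kg/m³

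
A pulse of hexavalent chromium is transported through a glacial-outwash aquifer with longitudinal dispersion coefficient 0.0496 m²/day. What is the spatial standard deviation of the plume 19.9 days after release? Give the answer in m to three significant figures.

1.41 m

Dispersive spreading gives a Gaussian with σ² = 2Dt; advection only shifts the center.
σ = √(2 × 0.0496 × 19.9) = 1.41 m.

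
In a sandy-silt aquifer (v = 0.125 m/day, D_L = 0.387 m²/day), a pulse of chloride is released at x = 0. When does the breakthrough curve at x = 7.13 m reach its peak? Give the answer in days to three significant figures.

37.4 days

For the 1D instantaneous-source solution, setting ∂C/∂t = 0 at fixed x gives v²t² + 2Dt − x² = 0, so t = (√(D² + v²x²) − D)/v².
√(D² + v²x²) = √(0.387² + 0.125² × 7.13²) = 0.9716; v² = 0.015625.
t = (0.9716 − 0.387)/0.015625 = 37.4 days (vs. the pure-advection estimate x/v = 57.0 d).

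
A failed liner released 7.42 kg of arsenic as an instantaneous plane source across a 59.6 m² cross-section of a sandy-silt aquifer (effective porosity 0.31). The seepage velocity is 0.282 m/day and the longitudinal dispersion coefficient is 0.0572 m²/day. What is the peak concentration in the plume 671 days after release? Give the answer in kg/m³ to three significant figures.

0.0183 kg/m³

The peak of an instantaneous 1D plume sits at x = vt; there the Gaussian factor is 1 and C_max = M/(n_e·A·√(4πDt)), where n_e·A is the pore area the mass is dissolved in.
√(4πDt) = √(4π × 0.0572 × 671) = 21.96 m, so C_max = 7.42/(0.31 × 59.6 × 21.96) = 0.0183 kg/m³.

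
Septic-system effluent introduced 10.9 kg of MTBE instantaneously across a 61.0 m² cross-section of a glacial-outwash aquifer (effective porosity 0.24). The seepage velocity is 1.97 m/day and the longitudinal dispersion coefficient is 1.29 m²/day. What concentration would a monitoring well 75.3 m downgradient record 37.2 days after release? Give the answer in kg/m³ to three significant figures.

For an instantaneous plane source, C(x,t) = M/(n_e·A·√(4πDt)) · exp(−(x−vt)²/(4Dt)), with n_e·A the pore (flow) area.
Plume center vt = 1.97 × 37.2 = 73.284 m, so the well at 75.3 m is 2.016 m downgradient of the peak.
√(4πDt) = 24.56 m, giving peak height M/(n_e·A·√(4πDt)) = 10.9/(0.24 × 61.0 × 24.56) = 0.03031 kg/m³.
(x−vt)²/(4Dt) = (2.016)²/(4 × 1.29 × 37.2) = 0.02117; exp(−0.02117) = 0.9791.
C = 0.03031 × 0.9791 = 0.0297 kg/m³.

0.0297 kg/m³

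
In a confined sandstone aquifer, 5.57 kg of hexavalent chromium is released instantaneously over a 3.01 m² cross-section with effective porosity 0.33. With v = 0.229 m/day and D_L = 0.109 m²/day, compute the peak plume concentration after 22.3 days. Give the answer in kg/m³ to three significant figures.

The peak of an instantaneous 1D plume sits at x = vt; there the Gaussian factor is 1 and C_max = M/(n_e·A·√(4πDt)), where n_e·A is the pore area the mass is dissolved in.
√(4πDt) = √(4π × 0.109 × 22.3) = 5.527 m, so C_max = 5.57/(0.33 × 3.01 × 5.527) = 1.01 kg/m³.

1.01 kg/m³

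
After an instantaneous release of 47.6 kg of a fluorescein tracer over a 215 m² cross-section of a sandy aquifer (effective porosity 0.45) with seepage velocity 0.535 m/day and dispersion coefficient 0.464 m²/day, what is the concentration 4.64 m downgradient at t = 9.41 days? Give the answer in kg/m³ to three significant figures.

0.0658 kg/m³

For an instantaneous plane source, C(x,t) = M/(n_e·A·√(4πDt)) · exp(−(x−vt)²/(4Dt)), with n_e·A the pore (flow) area.
Plume center vt = 0.535 × 9.41 = 5.03435 m, so the well at 4.64 m is 0.39435 m upgradient of the peak.
√(4πDt) = 7.407 m, giving peak height M/(n_e·A·√(4πDt)) = 47.6/(0.45 × 215 × 7.407) = 0.06642 kg/m³.
(x−vt)²/(4Dt) = (-0.39435)²/(4 × 0.464 × 9.41) = 0.008904; exp(−0.008904) = 0.9911.
C = 0.06642 × 0.9911 = 0.0658 kg/m³.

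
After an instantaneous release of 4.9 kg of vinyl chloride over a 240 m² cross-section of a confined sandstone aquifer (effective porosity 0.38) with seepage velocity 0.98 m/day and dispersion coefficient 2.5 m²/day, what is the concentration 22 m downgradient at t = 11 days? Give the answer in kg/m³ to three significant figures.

0.000920 kg/m³

For an instantaneous plane source, C(x,t) = M/(n_e·A·√(4πDt)) · exp(−(x−vt)²/(4Dt)), with n_e·A the pore (flow) area.
Plume center vt = 0.98 × 11 = 10.78 m, so the well at 22 m is 11.22 m downgradient of the peak.
√(4πDt) = 18.59 m, giving peak height M/(n_e·A·√(4πDt)) = 4.9/(0.38 × 240 × 18.59) = 0.002890 kg/m³.
(x−vt)²/(4Dt) = (11.22)²/(4 × 2.5 × 11) = 1.144; exp(−1.144) = 0.3185.
C = 0.002890 × 0.3185 = 0.000920 kg/m³.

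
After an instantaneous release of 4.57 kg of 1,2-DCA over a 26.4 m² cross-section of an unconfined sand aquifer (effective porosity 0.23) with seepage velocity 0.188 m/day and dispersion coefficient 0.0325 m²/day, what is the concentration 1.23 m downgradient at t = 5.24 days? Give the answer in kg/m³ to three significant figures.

For an instantaneous plane source, C(x,t) = M/(n_e·A·√(4πDt)) · exp(−(x−vt)²/(4Dt)), with n_e·A the pore (flow) area.
Plume center vt = 0.188 × 5.24 = 0.98512 m, so the well at 1.23 m is 0.24488 m downgradient of the peak.
√(4πDt) = 1.463 m, giving peak height M/(n_e·A·√(4πDt)) = 4.57/(0.23 × 26.4 × 1.463) = 0.5144 kg/m³.
(x−vt)²/(4Dt) = (0.24488)²/(4 × 0.0325 × 5.24) = 0.08803; exp(−0.08803) = 0.9157.
C = 0.5144 × 0.9157 = 0.471 kg/m³.

0.471 kg/m³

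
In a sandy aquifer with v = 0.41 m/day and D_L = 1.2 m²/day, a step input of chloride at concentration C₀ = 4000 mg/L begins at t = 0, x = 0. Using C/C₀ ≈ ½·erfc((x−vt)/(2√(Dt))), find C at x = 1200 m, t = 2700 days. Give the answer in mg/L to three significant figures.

496 mg/L

For a continuous step input, C/C₀ ≈ ½·erfc((x−vt)/(2√(Dt))).
vt = 0.41 × 2700 = 1107 m and 2√(Dt) = 2√(1.2 × 2700) = 113.8 m.
Argument (x−vt)/(2√(Dt)) = (1200 − 1107)/113.8 = 0.8172; ½·erfc(0.8172) = 0.1239.
C = 4000 × 0.1239 = 496 mg/L.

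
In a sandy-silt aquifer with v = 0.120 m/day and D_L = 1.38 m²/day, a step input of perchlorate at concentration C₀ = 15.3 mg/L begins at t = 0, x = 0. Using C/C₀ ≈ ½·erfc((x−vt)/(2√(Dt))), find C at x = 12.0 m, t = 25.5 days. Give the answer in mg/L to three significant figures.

For a continuous step input, C/C₀ ≈ ½·erfc((x−vt)/(2√(Dt))).
vt = 0.120 × 25.5 = 3.06 m and 2√(Dt) = 2√(1.38 × 25.5) = 11.86 m.
Argument (x−vt)/(2√(Dt)) = (12.0 − 3.06)/11.86 = 0.7538; ½·erfc(0.7538) = 0.1432.
C = 15.3 × 0.1432 = 2.19 mg/L.

2.19 mg/L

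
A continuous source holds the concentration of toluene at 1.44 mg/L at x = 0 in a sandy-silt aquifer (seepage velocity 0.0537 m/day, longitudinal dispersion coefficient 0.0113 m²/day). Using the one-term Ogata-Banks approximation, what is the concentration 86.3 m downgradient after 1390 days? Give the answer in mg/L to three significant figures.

0.0270 mg/L

For a continuous step input, C/C₀ ≈ ½·erfc((x−vt)/(2√(Dt))).
vt = 0.0537 × 1390 = 74.643 m and 2√(Dt) = 2√(0.0113 × 1390) = 7.926 m.
Argument (x−vt)/(2√(Dt)) = (86.3 − 74.643)/7.926 = 1.471; ½·erfc(1.471) = 0.01875.
C = 1.44 × 0.01875 = 0.0270 mg/L.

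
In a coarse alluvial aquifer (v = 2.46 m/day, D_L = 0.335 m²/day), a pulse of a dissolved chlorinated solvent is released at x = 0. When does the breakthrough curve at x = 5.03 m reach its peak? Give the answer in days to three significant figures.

1.99 days

For the 1D instantaneous-source solution, setting ∂C/∂t = 0 at fixed x gives v²t² + 2Dt − x² = 0, so t = (√(D² + v²x²) − D)/v².
√(D² + v²x²) = √(0.335² + 2.46² × 5.03²) = 12.38; v² = 6.0516.
t = (12.38 − 0.335)/6.0516 = 1.99 days (vs. the pure-advection estimate x/v = 2.04 d).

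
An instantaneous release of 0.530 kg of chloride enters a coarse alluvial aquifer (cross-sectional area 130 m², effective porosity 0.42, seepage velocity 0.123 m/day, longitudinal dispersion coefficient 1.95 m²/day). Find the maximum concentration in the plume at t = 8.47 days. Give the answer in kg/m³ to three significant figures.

The peak of an instantaneous 1D plume sits at x = vt; there the Gaussian factor is 1 and C_max = M/(n_e·A·√(4πDt)), where n_e·A is the pore area the mass is dissolved in.
√(4πDt) = √(4π × 1.95 × 8.47) = 14.41 m, so C_max = 0.530/(0.42 × 130 × 14.41) = 0.000674 kg/m³.

0.000674 kg/m³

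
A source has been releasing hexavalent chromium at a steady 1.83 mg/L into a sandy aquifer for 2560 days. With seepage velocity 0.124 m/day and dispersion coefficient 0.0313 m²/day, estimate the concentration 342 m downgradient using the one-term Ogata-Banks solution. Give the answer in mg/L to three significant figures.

0.0479 mg/L

For a continuous step input, C/C₀ ≈ ½·erfc((x−vt)/(2√(Dt))).
vt = 0.124 × 2560 = 317.44 m and 2√(Dt) = 2√(0.0313 × 2560) = 17.90 m.
Argument (x−vt)/(2√(Dt)) = (342 − 317.44)/17.90 = 1.372; ½·erfc(1.372) = 0.02617.
C = 1.83 × 0.02617 = 0.0479 mg/L.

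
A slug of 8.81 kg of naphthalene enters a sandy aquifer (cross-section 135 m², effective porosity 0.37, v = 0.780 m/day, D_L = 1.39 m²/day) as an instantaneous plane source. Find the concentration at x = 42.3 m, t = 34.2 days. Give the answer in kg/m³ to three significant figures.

For an instantaneous plane source, C(x,t) = M/(n_e·A·√(4πDt)) · exp(−(x−vt)²/(4Dt)), with n_e·A the pore (flow) area.
Plume center vt = 0.780 × 34.2 = 26.676 m, so the well at 42.3 m is 15.624 m downgradient of the peak.
√(4πDt) = 24.44 m, giving peak height M/(n_e·A·√(4πDt)) = 8.81/(0.37 × 135 × 24.44) = 0.007217 kg/m³.
(x−vt)²/(4Dt) = (15.624)²/(4 × 1.39 × 34.2) = 1.284; exp(−1.284) = 0.2769.
C = 0.007217 × 0.2769 = 0.00200 kg/m³.

0.00200 kg/m³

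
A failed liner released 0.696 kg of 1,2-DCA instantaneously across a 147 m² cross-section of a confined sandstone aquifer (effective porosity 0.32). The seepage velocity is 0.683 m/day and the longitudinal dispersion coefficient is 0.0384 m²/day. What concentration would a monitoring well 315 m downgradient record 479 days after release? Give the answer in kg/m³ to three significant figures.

For an instantaneous plane source, C(x,t) = M/(n_e·A·√(4πDt)) · exp(−(x−vt)²/(4Dt)), with n_e·A the pore (flow) area.
Plume center vt = 0.683 × 479 = 327.157 m, so the well at 315 m is 12.157 m upgradient of the peak.
√(4πDt) = 15.20 m, giving peak height M/(n_e·A·√(4πDt)) = 0.696/(0.32 × 147 × 15.20) = 0.0009734 kg/m³.
(x−vt)²/(4Dt) = (-12.157)²/(4 × 0.0384 × 479) = 2.009; exp(−2.009) = 0.1341.
C = 0.0009734 × 0.1341 = 0.000131 kg/m³.

0.000131 kg/m³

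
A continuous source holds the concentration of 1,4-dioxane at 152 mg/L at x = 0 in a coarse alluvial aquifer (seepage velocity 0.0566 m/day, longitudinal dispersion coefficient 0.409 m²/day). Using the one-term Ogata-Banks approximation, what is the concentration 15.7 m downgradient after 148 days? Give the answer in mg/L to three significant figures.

For a continuous step input, C/C₀ ≈ ½·erfc((x−vt)/(2√(Dt))).
vt = 0.0566 × 148 = 8.3768 m and 2√(Dt) = 2√(0.409 × 148) = 15.56 m.
Argument (x−vt)/(2√(Dt)) = (15.7 − 8.3768)/15.56 = 0.4706; ½·erfc(0.4706) = 0.2529.
C = 152 × 0.2529 = 38.4 mg/L.

38.4 mg/L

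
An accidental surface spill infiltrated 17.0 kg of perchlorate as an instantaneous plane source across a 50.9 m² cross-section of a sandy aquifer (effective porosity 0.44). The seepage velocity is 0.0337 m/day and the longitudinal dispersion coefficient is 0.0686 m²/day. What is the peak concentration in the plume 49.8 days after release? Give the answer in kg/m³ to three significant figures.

The peak of an instantaneous 1D plume sits at x = vt; there the Gaussian factor is 1 and C_max = M/(n_e·A·√(4πDt)), where n_e·A is the pore area the mass is dissolved in.
√(4πDt) = √(4π × 0.0686 × 49.8) = 6.552 m, so C_max = 17.0/(0.44 × 50.9 × 6.552) = 0.116 kg/m³.

0.116 kg/m³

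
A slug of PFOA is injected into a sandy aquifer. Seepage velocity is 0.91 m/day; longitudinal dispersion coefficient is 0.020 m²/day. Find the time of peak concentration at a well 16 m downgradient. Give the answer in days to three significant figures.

17.6 days

For the 1D instantaneous-source solution, setting ∂C/∂t = 0 at fixed x gives v²t² + 2Dt − x² = 0, so t = (√(D² + v²x²) − D)/v².
√(D² + v²x²) = √(0.020² + 0.91² × 16²) = 14.56; v² = 0.8281.
t = (14.56 − 0.020)/0.8281 = 17.6 days (vs. the pure-advection estimate x/v = 17.6 d).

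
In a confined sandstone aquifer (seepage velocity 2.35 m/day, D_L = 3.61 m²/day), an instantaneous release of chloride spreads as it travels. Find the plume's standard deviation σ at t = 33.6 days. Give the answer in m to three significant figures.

15.6 m

Dispersive spreading gives a Gaussian with σ² = 2Dt; advection only shifts the center.
σ = √(2 × 3.61 × 33.6) = 15.6 m.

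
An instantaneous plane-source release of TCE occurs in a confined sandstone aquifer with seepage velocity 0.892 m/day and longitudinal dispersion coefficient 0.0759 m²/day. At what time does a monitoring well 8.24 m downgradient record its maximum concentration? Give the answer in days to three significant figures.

For the 1D instantaneous-source solution, setting ∂C/∂t = 0 at fixed x gives v²t² + 2Dt − x² = 0, so t = (√(D² + v²x²) − D)/v².
√(D² + v²x²) = √(0.0759² + 0.892² × 8.24²) = 7.350; v² = 0.795664.
t = (7.350 − 0.0759)/0.795664 = 9.14 days (vs. the pure-advection estimate x/v = 9.24 d).

9.14 days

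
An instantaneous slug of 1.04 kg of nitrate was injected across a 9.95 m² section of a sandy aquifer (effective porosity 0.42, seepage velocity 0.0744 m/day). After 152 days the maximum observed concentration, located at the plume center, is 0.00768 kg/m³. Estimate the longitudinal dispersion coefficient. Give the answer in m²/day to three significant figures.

0.550 m²/day

At the plume center C_max = M/(n_e·A·√(4πDt)), so D = M²/(4πt·(n_e·A·C_max)²).
n_e·A·C_max = 0.42 × 9.95 × 0.00768 = 0.03209 kg/m.
D = 1.04²/(4π × 152 × 0.03209²) = 0.550 m²/day.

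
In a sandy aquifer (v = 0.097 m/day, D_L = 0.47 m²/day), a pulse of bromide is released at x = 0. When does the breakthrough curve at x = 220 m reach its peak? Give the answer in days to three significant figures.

For the 1D instantaneous-source solution, setting ∂C/∂t = 0 at fixed x gives v²t² + 2Dt − x² = 0, so t = (√(D² + v²x²) − D)/v².
√(D² + v²x²) = √(0.47² + 0.097² × 220²) = 21.35; v² = 0.009409.
t = (21.35 − 0.47)/0.009409 = 2220 days (vs. the pure-advection estimate x/v = 2270 d).

2220 days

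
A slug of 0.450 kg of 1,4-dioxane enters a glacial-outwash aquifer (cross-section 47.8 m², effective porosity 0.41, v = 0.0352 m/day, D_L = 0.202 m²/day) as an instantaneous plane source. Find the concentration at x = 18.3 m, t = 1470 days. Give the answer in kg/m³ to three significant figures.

0.000147 kg/m³

For an instantaneous plane source, C(x,t) = M/(n_e·A·√(4πDt)) · exp(−(x−vt)²/(4Dt)), with n_e·A the pore (flow) area.
Plume center vt = 0.0352 × 1470 = 51.744 m, so the well at 18.3 m is 33.444 m upgradient of the peak.
√(4πDt) = 61.09 m, giving peak height M/(n_e·A·√(4πDt)) = 0.450/(0.41 × 47.8 × 61.09) = 0.0003759 kg/m³.
(x−vt)²/(4Dt) = (-33.444)²/(4 × 0.202 × 1470) = 0.9417; exp(−0.9417) = 0.3900.
C = 0.0003759 × 0.3900 = 0.000147 kg/m³.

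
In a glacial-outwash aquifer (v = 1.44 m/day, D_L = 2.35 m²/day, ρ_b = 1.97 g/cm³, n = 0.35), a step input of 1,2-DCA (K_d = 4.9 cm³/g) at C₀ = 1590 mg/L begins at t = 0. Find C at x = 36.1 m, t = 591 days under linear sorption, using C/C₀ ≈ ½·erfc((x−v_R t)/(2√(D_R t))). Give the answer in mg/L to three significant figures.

Retardation factor R = 1 + ρ_b·K_d/n = 1 + 1.97 × 4.9/0.35 = 28.58.
Sorption retards both mechanisms: v_R = v/R = 0.05038 m/day, D_R = D/R = 0.08223 m²/day.
v_R·t = 0.05038 × 591 = 29.77458 m; 2√(D_R t) = 13.94 m; argument = (36.1 − 29.77458)/13.94 = 0.4538.
C = C₀ × ½·erfc(0.4538) = 1590 × 0.2605 = 414 mg/L.

414 mg/L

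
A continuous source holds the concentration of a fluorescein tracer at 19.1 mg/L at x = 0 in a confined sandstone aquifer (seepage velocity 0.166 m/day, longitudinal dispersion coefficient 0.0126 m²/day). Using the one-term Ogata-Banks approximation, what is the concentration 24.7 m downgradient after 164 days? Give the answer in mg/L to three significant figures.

17.1 mg/L

For a continuous step input, C/C₀ ≈ ½·erfc((x−vt)/(2√(Dt))).
vt = 0.166 × 164 = 27.224 m and 2√(Dt) = 2√(0.0126 × 164) = 2.875 m.
Argument (x−vt)/(2√(Dt)) = (24.7 − 27.224)/2.875 = -0.8779; ½·erfc(-0.8779) = 0.8928.
C = 19.1 × 0.8928 = 17.1 mg/L.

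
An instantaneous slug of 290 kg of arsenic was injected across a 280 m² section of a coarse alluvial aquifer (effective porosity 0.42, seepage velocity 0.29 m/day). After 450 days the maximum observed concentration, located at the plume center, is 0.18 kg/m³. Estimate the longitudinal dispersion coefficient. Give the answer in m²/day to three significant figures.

0.0332 m²/day

At the plume center C_max = M/(n_e·A·√(4πDt)), so D = M²/(4πt·(n_e·A·C_max)²).
n_e·A·C_max = 0.42 × 280 × 0.18 = 21.17 kg/m.
D = 290²/(4π × 450 × 21.17²) = 0.0332 m²/day.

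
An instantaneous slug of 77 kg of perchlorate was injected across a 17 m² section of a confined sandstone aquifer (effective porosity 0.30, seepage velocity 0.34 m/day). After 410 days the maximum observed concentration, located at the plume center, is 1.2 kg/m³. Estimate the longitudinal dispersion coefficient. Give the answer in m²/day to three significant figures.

0.0307 m²/day

At the plume center C_max = M/(n_e·A·√(4πDt)), so D = M²/(4πt·(n_e·A·C_max)²).
n_e·A·C_max = 0.30 × 17 × 1.2 = 6.120 kg/m.
D = 77²/(4π × 410 × 6.120²) = 0.0307 m²/day.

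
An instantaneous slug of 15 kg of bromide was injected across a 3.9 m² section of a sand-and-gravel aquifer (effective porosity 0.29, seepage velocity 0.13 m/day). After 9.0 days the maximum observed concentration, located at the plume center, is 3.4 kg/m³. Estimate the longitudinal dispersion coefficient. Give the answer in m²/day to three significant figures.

0.135 m²/day

At the plume center C_max = M/(n_e·A·√(4πDt)), so D = M²/(4πt·(n_e·A·C_max)²).
n_e·A·C_max = 0.29 × 3.9 × 3.4 = 3.845 kg/m.
D = 15²/(4π × 9.0 × 3.845²) = 0.135 m²/day.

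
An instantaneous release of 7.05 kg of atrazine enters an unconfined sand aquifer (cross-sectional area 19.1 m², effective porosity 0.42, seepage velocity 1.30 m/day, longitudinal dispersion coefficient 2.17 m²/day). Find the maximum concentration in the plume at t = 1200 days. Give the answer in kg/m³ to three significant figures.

0.00486 kg/m³

The peak of an instantaneous 1D plume sits at x = vt; there the Gaussian factor is 1 and C_max = M/(n_e·A·√(4πDt)), where n_e·A is the pore area the mass is dissolved in.
√(4πDt) = √(4π × 2.17 × 1200) = 180.9 m, so C_max = 7.05/(0.42 × 19.1 × 180.9) = 0.00486 kg/m³.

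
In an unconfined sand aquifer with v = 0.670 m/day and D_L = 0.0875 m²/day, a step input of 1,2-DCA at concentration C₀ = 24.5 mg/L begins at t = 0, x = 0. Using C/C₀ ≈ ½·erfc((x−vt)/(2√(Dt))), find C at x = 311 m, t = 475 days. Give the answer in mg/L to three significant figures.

For a continuous step input, C/C₀ ≈ ½·erfc((x−vt)/(2√(Dt))).
vt = 0.670 × 475 = 318.25 m and 2√(Dt) = 2√(0.0875 × 475) = 12.89 m.
Argument (x−vt)/(2√(Dt)) = (311 − 318.25)/12.89 = -0.5625; ½·erfc(-0.5625) = 0.7868.
C = 24.5 × 0.7868 = 19.3 mg/L.

19.3 mg/L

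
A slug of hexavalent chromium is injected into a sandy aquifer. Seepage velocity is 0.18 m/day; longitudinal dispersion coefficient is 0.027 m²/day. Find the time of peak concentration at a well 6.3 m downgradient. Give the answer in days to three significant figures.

34.2 days

For the 1D instantaneous-source solution, setting ∂C/∂t = 0 at fixed x gives v²t² + 2Dt − x² = 0, so t = (√(D² + v²x²) − D)/v².
√(D² + v²x²) = √(0.027² + 0.18² × 6.3²) = 1.134; v² = 0.0324.
t = (1.134 − 0.027)/0.0324 = 34.2 days (vs. the pure-advection estimate x/v = 35.0 d).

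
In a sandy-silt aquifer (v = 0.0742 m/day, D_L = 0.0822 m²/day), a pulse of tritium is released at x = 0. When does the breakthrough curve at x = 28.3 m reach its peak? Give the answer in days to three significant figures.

367 days

For the 1D instantaneous-source solution, setting ∂C/∂t = 0 at fixed x gives v²t² + 2Dt − x² = 0, so t = (√(D² + v²x²) − D)/v².
√(D² + v²x²) = √(0.0822² + 0.0742² × 28.3²) = 2.101; v² = 0.00550564.
t = (2.101 − 0.0822)/0.00550564 = 367 days (vs. the pure-advection estimate x/v = 381 d).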